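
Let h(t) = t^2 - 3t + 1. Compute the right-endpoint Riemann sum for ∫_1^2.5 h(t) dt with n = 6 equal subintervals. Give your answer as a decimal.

Δt = (2.5 − 1)/6 = 0.25.
Right endpoints: 1.25, 1.5, 1.75, 2, 2.25, 2.5.
h(1.25) = -1.1875, h(1.5) = -1.25, h(1.75) = -1.1875, h(2) = -1, h(2.25) = -0.6875, h(2.5) = -0.25.
Sum = Δt · [h(1.25) + h(1.5) + h(1.75) + ...].
Sum = -1.390625.

-1.390625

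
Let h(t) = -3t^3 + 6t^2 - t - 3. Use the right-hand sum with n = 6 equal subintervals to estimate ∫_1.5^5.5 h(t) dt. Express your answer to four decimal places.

-498.3889

Δt = (5.5 − 1.5)/6 = 2/3.
Right endpoints: 13/6, 17/6, 3.5, 25/6, 29/6, 5.5.
h(13/6) = -541/72, h(17/6) = -1865/72, h(3.5) = -61.625, h(25/6) = -8641/72, h(29/6) = -14861/72, h(5.5) = -326.125.
Sum = Δt · [h(13/6) + h(17/6) + h(3.5) + ...].
Sum ≈ -498.3889.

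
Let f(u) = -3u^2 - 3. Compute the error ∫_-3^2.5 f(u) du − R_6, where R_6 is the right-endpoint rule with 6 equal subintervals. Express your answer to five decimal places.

Exact integral: ∫_-3^2.5 f(u) du = -59.125.
R_6 ≈ -57.6545139.
Error ≈ -59.125 − (-57.6545139) ≈ -1.47049.

-1.47049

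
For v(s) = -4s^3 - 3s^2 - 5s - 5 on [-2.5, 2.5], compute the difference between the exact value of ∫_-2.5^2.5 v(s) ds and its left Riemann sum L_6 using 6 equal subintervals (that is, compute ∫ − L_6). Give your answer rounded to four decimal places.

Exact integral: ∫_-2.5^2.5 v(s) ds = -56.25.
L_6 ≈ 4.513889.
Error ≈ -56.25 − 4.513889 ≈ -60.7639.

-60.7639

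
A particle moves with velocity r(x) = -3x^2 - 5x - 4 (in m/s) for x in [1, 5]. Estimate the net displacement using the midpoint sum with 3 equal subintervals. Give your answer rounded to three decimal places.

-198.222

Δx = (5 − 1)/3 = 4/3.
Midpoints: 5/3, 3, 13/3.
r(5/3) = -62/3, r(3) = -46, r(13/3) = -82.
Sum = Δx · [r(5/3) + r(3) + r(13/3)].
Sum ≈ -198.222.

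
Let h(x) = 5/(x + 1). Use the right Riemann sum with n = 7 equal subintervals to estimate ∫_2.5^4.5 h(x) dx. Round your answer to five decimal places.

Δx = (4.5 − 2.5)/7 = 2/7.
Right endpoints: 39/14, 43/14, 47/14, 51/14, 55/14, 59/14, 4.5.
h(39/14) = 70/53, h(43/14) = 70/57, h(47/14) = 70/61, h(51/14) = 14/13, h(55/14) = 70/69, h(59/14) = 70/73, h(4.5) = 10/11.
Sum = Δx · [h(39/14) + h(43/14) + h(47/14) + ...].
Sum ≈ 2.18736.

2.18736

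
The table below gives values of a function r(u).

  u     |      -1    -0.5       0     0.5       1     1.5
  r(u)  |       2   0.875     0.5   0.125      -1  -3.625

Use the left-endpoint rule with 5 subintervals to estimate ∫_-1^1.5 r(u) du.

Δu = 0.5.
Sum = 0.5·[2 + 0.875 + 0.5 + 0.125 + (-1)] = 1.25.

1.25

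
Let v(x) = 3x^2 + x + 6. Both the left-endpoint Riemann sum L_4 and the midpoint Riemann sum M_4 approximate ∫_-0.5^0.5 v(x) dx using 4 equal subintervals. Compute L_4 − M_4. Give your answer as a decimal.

-0.078125

L_4 = 6.15625.
M_4 = 6.234375.
L_4 − M_4 = -0.078125.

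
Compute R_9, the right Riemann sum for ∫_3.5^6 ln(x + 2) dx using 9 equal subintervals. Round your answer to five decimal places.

4.81109

Δx = (6 − 3.5)/9 = 5/18.
Right endpoints: 34/9, 73/18, 13/3, 83/18, 44/9, 31/6, 49/9, 103/18, 6.
f(34/9) ≈ 1.75402, f(73/18) ≈ 1.80098, f(13/3) ≈ 1.84583, f(83/18) ≈ 1.88875, f(44/9) ≈ 1.92991, f(31/6) ≈ 1.96944, f(49/9) ≈ 2.00747, f(103/18) ≈ 2.04410, f(6) ≈ 2.07944.
Sum = Δx · [f(34/9) + f(73/18) + f(13/3) + ...].
Sum ≈ 4.81109.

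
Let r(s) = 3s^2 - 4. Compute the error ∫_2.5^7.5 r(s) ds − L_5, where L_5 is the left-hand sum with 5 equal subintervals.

72.5

Exact integral: ∫_2.5^7.5 r(s) ds = 386.25.
L_5 = 313.75.
Error = 386.25 − 313.75 = 72.5.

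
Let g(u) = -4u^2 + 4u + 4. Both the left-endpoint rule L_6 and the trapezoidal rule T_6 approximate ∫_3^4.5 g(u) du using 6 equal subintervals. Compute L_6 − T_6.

L_6 = -52.1875.
T_6 = -57.0625.
L_6 − T_6 = 4.875.

4.875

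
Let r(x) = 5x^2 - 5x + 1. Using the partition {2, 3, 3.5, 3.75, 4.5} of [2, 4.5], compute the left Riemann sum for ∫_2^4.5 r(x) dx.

77.109375

Subinterval widths: 1, 0.5, 0.25, 0.75.
Left endpoints: 2, 3, 3.5, 3.75.
r(2) = 11, r(3) = 31, r(3.5) = 44.75, r(3.75) = 52.5625.
Sum = Σ Δx_i · r(x_i).
Sum = 77.109375.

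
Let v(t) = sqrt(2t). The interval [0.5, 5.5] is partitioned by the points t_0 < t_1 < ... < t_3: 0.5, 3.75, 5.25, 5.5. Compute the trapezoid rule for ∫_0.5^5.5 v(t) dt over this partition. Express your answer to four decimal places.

11.3791

Subinterval widths: 3.25, 1.5, 0.25.
v(0.5) ≈ 1.0000, v(3.75) ≈ 2.7386, v(5.25) ≈ 3.2404, v(5.5) ≈ 3.3166.
On each subinterval the trapezoid contributes (Δt_i/2)·[v(t_{i-1}) + v(t_i)].
Sum ≈ 11.3791.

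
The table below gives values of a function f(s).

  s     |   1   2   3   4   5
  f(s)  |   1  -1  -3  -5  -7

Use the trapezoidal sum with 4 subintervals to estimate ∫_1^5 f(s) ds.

Δs = 1.
T_4 = (1/2)·[1 + 2·(-1) + 2·(-3) + 2·(-5) + (-7)] = -12.

-12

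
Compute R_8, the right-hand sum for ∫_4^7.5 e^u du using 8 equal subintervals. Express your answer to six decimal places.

Δu = (7.5 − 4)/8 = 0.4375.
Right endpoints: 4.4375, 4.875, 5.3125, 5.75, 6.1875, 6.625, 7.0625, 7.5.
f(4.4375) ≈ 84.563269, f(4.875) ≈ 130.974153, f(5.3125) ≈ 202.856737, f(5.75) ≈ 314.190660, f(6.1875) ≈ 486.628014, f(6.625) ≈ 753.704213, f(7.0625) ≈ 1167.359921, f(7.5) ≈ 1808.042414.
Sum = Δu · [f(4.4375) + f(4.875) + f(5.3125) + ...].
Sum ≈ 2164.889729.

2164.889729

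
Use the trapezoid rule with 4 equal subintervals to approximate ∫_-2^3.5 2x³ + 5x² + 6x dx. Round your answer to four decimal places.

Δx = (3.5 − (-2))/4 = 1.375.
f(-2) = -8, f(-0.625) = -2.28515625, f(0.75) = 8.15625, f(2.125) = 54.51953125, f(3.5) = 168.
T_4 = (Δx/2)·[f(x_0) + 2f(x_1) + 2f(x_2) + 2f(x_3) + f(x_4)].
Sum ≈ 193.0371.

193.0371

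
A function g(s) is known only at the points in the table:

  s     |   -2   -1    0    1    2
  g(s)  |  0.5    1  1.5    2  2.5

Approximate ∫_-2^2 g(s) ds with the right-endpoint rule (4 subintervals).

7

Δs = 1.
Sum = 1·[1 + 1.5 + 2 + 2.5] = 7.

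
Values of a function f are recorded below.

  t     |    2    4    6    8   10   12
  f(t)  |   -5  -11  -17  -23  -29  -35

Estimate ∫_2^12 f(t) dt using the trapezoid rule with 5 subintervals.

-200

Δt = 2.
T_5 = (2/2)·[(-5) + 2·(-11) + 2·(-17) + 2·(-23) + 2·(-29) + (-35)] = -200.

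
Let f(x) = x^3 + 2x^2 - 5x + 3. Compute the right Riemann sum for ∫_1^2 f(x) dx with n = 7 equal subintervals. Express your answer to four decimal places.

4.5102

Δx = (2 − 1)/7 = 1/7.
Right endpoints: 8/7, 9/7, 10/7, 11/7, 12/7, 13/7, 2.
f(8/7) = 477/343, f(9/7) = 687/343, f(10/7) = 979/343, f(11/7) = 1359/343, f(12/7) = 1833/343, f(13/7) = 2407/343, f(2) = 9.
Sum = Δx · [f(8/7) + f(9/7) + f(10/7) + ...].
Sum ≈ 4.5102.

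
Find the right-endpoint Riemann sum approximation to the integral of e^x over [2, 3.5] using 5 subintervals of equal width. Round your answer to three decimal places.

29.778

Δx = (3.5 − 2)/5 = 0.3.
Right endpoints: 2.3, 2.6, 2.9, 3.2, 3.5.
f(2.3) ≈ 9.974, f(2.6) ≈ 13.464, f(2.9) ≈ 18.174, f(3.2) ≈ 24.533, f(3.5) ≈ 33.115.
Sum = Δx · [f(2.3) + f(2.6) + f(2.9) + f(3.2) + f(3.5)].
Sum ≈ 29.778.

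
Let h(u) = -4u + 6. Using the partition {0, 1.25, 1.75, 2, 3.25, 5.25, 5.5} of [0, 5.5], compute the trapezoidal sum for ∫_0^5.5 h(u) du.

Subinterval widths: 1.25, 0.5, 0.25, 1.25, 2, 0.25.
h(0) = 6, h(1.25) = 1, h(1.75) = -1, h(2) = -2, h(3.25) = -7, h(5.25) = -15, h(5.5) = -16.
On each subinterval the trapezoid contributes (Δu_i/2)·[h(u_{i-1}) + h(u_i)].
Sum = -27.5.

-27.5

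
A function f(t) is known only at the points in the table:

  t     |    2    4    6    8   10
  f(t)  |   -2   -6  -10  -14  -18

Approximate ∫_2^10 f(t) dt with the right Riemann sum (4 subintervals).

Δt = 2.
Sum = 2·[(-6) + (-10) + (-14) + (-18)] = -96.

-96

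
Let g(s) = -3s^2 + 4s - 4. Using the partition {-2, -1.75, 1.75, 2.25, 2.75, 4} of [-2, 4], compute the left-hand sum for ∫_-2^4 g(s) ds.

-104.453125

Subinterval widths: 0.25, 3.5, 0.5, 0.5, 1.25.
Left endpoints: -2, -1.75, 1.75, 2.25, 2.75.
g(-2) = -24, g(-1.75) = -20.1875, g(1.75) = -6.1875, g(2.25) = -10.1875, g(2.75) = -15.6875.
Sum = Σ Δs_i · g(s_i).
Sum = -104.453125.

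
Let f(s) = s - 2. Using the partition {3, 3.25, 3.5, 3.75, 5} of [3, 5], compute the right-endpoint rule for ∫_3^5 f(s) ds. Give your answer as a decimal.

4.875

Subinterval widths: 0.25, 0.25, 0.25, 1.25.
Right endpoints: 3.25, 3.5, 3.75, 5.
f(3.25) = 1.25, f(3.5) = 1.5, f(3.75) = 1.75, f(5) = 3.
Sum = Σ Δs_i · f(s_i).
Sum = 4.875.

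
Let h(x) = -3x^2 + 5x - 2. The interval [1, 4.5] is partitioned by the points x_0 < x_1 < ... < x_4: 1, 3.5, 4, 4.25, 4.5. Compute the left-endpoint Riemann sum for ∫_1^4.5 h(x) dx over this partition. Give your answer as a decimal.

-26.859375

Subinterval widths: 2.5, 0.5, 0.25, 0.25.
Left endpoints: 1, 3.5, 4, 4.25.
h(1) = 0, h(3.5) = -21.25, h(4) = -30, h(4.25) = -34.9375.
Sum = Σ Δx_i · h(x_i).
Sum = -26.859375.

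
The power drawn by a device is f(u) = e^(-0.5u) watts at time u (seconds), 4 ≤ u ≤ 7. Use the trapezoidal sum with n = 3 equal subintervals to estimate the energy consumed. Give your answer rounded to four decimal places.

0.2146

Δu = (7 − 4)/3 = 1.
f(4) ≈ 0.1353, f(5) ≈ 0.0821, f(6) ≈ 0.0498, f(7) ≈ 0.0302.
T_3 = (Δu/2)·[f(u_0) + 2f(u_1) + 2f(u_2) + f(u_3)].
Sum ≈ 0.2146.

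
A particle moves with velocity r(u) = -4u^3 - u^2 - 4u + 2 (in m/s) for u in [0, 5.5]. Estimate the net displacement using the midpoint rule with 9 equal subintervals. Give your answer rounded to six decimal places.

-1014.201132

Δu = (5.5 − 0)/9 = 11/18.
Midpoints: 11/36, 11/12, 55/36, 77/36, 2.75, 121/36, 143/36, 55/12, 187/36.
r(11/36) = 1663/2916, r(11/12) = -1207/216, r(55/36) = -15097/729, r(77/36) = -293179/5832, r(2.75) = -99.75, r(121/36) = -1018409/5832, r(143/36) = -408781/1458, r(55/12) = -91253/216, r(187/36) = -1768237/2916.
Sum = Δu · [r(11/36) + r(11/12) + r(55/36) + ...].
Sum ≈ -1014.201132.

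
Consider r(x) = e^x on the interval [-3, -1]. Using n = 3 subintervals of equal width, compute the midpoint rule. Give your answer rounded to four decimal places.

0.3123

Δx = (-1 − (-3))/3 = 2/3.
Midpoints: -8/3, -2, -4/3.
r(-8/3) ≈ 0.0695, r(-2) ≈ 0.1353, r(-4/3) ≈ 0.2636.
Sum = Δx · [r(-8/3) + r(-2) + r(-4/3)].
Sum ≈ 0.3123.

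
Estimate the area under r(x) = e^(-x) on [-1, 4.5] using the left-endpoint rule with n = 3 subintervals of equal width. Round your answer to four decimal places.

Δx = (4.5 − (-1))/3 = 11/6.
Left endpoints: -1, 5/6, 8/3.
r(-1) ≈ 2.7183, r(5/6) ≈ 0.4346, r(8/3) ≈ 0.0695.
Sum = Δx · [r(-1) + r(5/6) + r(8/3)].
Sum ≈ 5.9077.

5.9077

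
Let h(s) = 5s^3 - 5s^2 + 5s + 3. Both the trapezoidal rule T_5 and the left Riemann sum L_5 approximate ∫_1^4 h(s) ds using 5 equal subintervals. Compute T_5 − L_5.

T_5 = 266.1.
L_5 = 189.6.
T_5 − L_5 = 76.5.

76.5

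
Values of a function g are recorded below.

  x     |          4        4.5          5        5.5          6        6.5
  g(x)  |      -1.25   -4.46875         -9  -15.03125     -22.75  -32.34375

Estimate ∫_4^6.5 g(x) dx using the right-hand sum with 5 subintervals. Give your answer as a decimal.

-41.796875

Δx = 0.5.
Sum = 0.5·[(-4.46875) + (-9) + (-15.03125) + (-22.75) + (-32.34375)] = -41.796875.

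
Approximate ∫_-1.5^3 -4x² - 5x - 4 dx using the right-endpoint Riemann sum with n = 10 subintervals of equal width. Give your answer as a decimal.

Δx = (3 − (-1.5))/10 = 0.45.
Right endpoints: -1.05, -0.6, -0.15, 0.3, 0.75, 1.2, 1.65, 2.1, 2.55, 3.
f(-1.05) = -3.16, f(-0.6) = -2.44, f(-0.15) = -3.34, f(0.3) = -5.86, f(0.75) = -10, f(1.2) = -15.76, f(1.65) = -23.14, f(2.1) = -32.14, f(2.55) = -42.76, f(3) = -55.
Sum = Δx · [f(-1.05) + f(-0.6) + f(-0.15) + ...].
Sum = -87.12.

-87.12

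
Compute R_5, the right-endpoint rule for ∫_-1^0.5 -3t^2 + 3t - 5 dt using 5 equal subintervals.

-8.805

Δt = (0.5 − (-1))/5 = 0.3.
Right endpoints: -0.7, -0.4, -0.1, 0.2, 0.5.
f(-0.7) = -8.57, f(-0.4) = -6.68, f(-0.1) = -5.33, f(0.2) = -4.52, f(0.5) = -4.25.
Sum = Δt · [f(-0.7) + f(-0.4) + f(-0.1) + f(0.2) + f(0.5)].
Sum = -8.805.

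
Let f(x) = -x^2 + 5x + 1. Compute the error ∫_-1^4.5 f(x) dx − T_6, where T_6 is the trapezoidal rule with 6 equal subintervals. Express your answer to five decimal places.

Exact integral: ∫_-1^4.5 f(x) dx ≈ 22.9166667.
T_6 ≈ 22.1464120.
Error ≈ 22.9166667 − 22.1464120 ≈ 0.77025.

0.77025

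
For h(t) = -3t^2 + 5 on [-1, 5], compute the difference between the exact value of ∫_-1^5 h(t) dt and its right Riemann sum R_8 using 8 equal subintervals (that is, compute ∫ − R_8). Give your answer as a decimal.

28.6875

Exact integral: ∫_-1^5 h(t) dt = -96.
R_8 = -124.6875.
Error = -96 − (-124.6875) = 28.6875.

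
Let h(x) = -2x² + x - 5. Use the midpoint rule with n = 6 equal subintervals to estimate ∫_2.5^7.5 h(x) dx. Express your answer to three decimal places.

Δx = (7.5 − 2.5)/6 = 5/6.
Midpoints: 35/12, 3.75, 55/12, 65/12, 6.25, 85/12.
h(35/12) = -1375/72, h(3.75) = -29.375, h(55/12) = -3055/72, h(65/12) = -4195/72, h(6.25) = -76.875, h(85/12) = -7075/72.
Sum = Δx · [h(35/12) + h(3.75) + h(55/12) + ...].
Sum ≈ -270.255.

-270.255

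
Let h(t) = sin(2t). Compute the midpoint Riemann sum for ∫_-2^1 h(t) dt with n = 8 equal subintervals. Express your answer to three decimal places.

-0.122

Δt = (1 − (-2))/8 = 0.375.
Midpoints: -1.8125, -1.4375, -1.0625, -0.6875, -0.3125, 0.0625, 0.4375, 0.8125.
h(-1.8125) ≈ 0.465, h(-1.4375) ≈ -0.263, h(-1.0625) ≈ -0.850, h(-0.6875) ≈ -0.981, h(-0.3125) ≈ -0.585, h(0.0625) ≈ 0.125, h(0.4375) ≈ 0.768, h(0.8125) ≈ 0.999.
Sum = Δt · [h(-1.8125) + h(-1.4375) + h(-1.0625) + ...].
Sum ≈ -0.122.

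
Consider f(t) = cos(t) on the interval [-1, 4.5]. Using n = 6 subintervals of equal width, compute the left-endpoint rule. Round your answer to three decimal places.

Δt = (4.5 − (-1))/6 = 11/12.
Left endpoints: -1, -1/12, 5/6, 1.75, 8/3, 43/12.
f(-1) ≈ 0.540, f(-1/12) ≈ 0.997, f(5/6) ≈ 0.672, f(1.75) ≈ -0.178, f(8/3) ≈ -0.889, f(43/12) ≈ -0.904.
Sum = Δt · [f(-1) + f(-1/12) + f(5/6) + ...].
Sum ≈ 0.218.

0.218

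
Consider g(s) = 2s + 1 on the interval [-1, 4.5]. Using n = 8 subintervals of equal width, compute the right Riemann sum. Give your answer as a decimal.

28.53125

Δs = (4.5 − (-1))/8 = 0.6875.
Right endpoints: -0.3125, 0.375, 1.0625, 1.75, 2.4375, 3.125, 3.8125, 4.5.
g(-0.3125) = 0.375, g(0.375) = 1.75, g(1.0625) = 3.125, g(1.75) = 4.5, g(2.4375) = 5.875, g(3.125) = 7.25, g(3.8125) = 8.625, g(4.5) = 10.
Sum = Δs · [g(-0.3125) + g(0.375) + g(1.0625) + ...].
Sum = 28.53125.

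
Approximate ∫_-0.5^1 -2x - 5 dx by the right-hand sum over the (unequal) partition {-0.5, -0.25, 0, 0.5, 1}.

-8.875

Subinterval widths: 0.25, 0.25, 0.5, 0.5.
Right endpoints: -0.25, 0, 0.5, 1.
f(-0.25) = -4.5, f(0) = -5, f(0.5) = -6, f(1) = -7.
Sum = Σ Δx_i · f(x_i).
Sum = -8.875.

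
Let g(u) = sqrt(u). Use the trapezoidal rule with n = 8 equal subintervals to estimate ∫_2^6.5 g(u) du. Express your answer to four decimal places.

Δu = (6.5 − 2)/8 = 0.5625.
g(2) ≈ 1.4142, g(2.5625) ≈ 1.6008, g(3.125) ≈ 1.7678, g(3.6875) ≈ 1.9203, g(4.25) ≈ 2.0616, g(4.8125) ≈ 2.1937, g(5.375) ≈ 2.3184, g(5.9375) ≈ 2.4367, g(6.5) ≈ 2.5495.
T_8 = (Δu/2)·[g(u_0) + 2g(u_1) + ... + 2g(u_{7}) + g(u_8)].
Sum ≈ 9.1581.

9.1581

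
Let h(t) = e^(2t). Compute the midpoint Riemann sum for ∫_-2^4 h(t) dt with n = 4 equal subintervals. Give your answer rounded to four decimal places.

1049.9818

Δt = (4 − (-2))/4 = 1.5.
Midpoints: -1.25, 0.25, 1.75, 3.25.
h(-1.25) ≈ 0.0821, h(0.25) ≈ 1.6487, h(1.75) ≈ 33.1155, h(3.25) ≈ 665.1416.
Sum = Δt · [h(-1.25) + h(0.25) + h(1.75) + h(3.25)].
Sum ≈ 1049.9818.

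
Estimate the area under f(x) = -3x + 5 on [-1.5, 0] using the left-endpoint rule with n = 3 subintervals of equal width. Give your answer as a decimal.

Δx = (0 − (-1.5))/3 = 0.5.
Left endpoints: -1.5, -1, -0.5.
f(-1.5) = 9.5, f(-1) = 8, f(-0.5) = 6.5.
Sum = Δx · [f(-1.5) + f(-1) + f(-0.5)].
Sum = 12.

12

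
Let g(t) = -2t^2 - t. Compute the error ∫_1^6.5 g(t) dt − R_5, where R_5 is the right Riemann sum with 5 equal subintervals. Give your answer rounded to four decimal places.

50.6183

Exact integral: ∫_1^6.5 g(t) dt ≈ -203.041667.
R_5 = -253.66.
Error ≈ -203.041667 − (-253.66) ≈ 50.6183.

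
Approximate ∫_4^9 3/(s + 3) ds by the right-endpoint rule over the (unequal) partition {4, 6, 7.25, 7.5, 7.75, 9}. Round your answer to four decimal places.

Subinterval widths: 2, 1.25, 0.25, 0.25, 1.25.
Right endpoints: 6, 7.25, 7.5, 7.75, 9.
f(6) = 1/3, f(7.25) = 12/41, f(7.5) = 2/7, f(7.75) = 12/43, f(9) = 0.25.
Sum = Σ Δs_i · f(s_i).
Sum ≈ 1.4862.

1.4862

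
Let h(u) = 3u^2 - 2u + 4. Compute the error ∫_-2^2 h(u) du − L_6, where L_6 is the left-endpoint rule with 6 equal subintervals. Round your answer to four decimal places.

Exact integral: ∫_-2^2 h(u) du = 32.
L_6 ≈ 35.555556.
Error ≈ 32 − 35.555556 ≈ -3.5556.

-3.5556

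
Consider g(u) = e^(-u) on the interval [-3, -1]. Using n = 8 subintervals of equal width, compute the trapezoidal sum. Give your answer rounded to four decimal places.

17.4576

Δu = (-1 − (-3))/8 = 0.25.
g(-3) ≈ 20.0855, g(-2.75) ≈ 15.6426, g(-2.5) ≈ 12.1825, g(-2.25) ≈ 9.4877, g(-2) ≈ 7.3891, g(-1.75) ≈ 5.7546, g(-1.5) ≈ 4.4817, g(-1.25) ≈ 3.4903, g(-1) ≈ 2.7183.
T_8 = (Δu/2)·[g(u_0) + 2g(u_1) + ... + 2g(u_{7}) + g(u_8)].
Sum ≈ 17.4576.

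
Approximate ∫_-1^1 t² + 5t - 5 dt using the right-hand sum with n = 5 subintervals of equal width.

Δt = (1 − (-1))/5 = 0.4.
Right endpoints: -0.6, -0.2, 0.2, 0.6, 1.
f(-0.6) = -7.64, f(-0.2) = -5.96, f(0.2) = -3.96, f(0.6) = -1.64, f(1) = 1.
Sum = Δt · [f(-0.6) + f(-0.2) + f(0.2) + f(0.6) + f(1)].
Sum = -7.28.

-7.28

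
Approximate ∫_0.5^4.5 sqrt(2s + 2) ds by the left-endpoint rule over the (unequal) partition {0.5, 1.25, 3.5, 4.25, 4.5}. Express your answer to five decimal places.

Subinterval widths: 0.75, 2.25, 0.75, 0.25.
Left endpoints: 0.5, 1.25, 3.5, 4.25.
f(0.5) ≈ 1.73205, f(1.25) ≈ 2.12132, f(3.5) ≈ 3.00000, f(4.25) ≈ 3.24037.
Sum = Σ Δs_i · f(s_i).
Sum ≈ 9.13210.

9.13210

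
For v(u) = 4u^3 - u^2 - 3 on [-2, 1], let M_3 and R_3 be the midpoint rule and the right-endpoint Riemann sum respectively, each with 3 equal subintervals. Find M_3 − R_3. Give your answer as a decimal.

-14.25

M_3 = -25.25.
R_3 = -11.
M_3 − R_3 = -14.25.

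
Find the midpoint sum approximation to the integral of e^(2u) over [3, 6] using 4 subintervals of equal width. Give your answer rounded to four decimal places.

Δu = (6 − 3)/4 = 0.75.
Midpoints: 3.375, 4.125, 4.875, 5.625.
f(3.375) ≈ 854.0588, f(4.125) ≈ 3827.6258, f(4.875) ≈ 17154.2288, f(5.625) ≈ 76879.9198.
Sum = Δu · [f(3.375) + f(4.125) + f(4.875) + f(5.625)].
Sum ≈ 74036.8749.

74036.8749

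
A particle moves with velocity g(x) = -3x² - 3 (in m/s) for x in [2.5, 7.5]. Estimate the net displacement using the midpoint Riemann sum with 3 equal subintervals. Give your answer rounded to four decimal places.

Δx = (7.5 − 2.5)/3 = 5/3.
Midpoints: 10/3, 5, 20/3.
g(10/3) = -109/3, g(5) = -78, g(20/3) = -409/3.
Sum = Δx · [g(10/3) + g(5) + g(20/3)].
Sum ≈ -417.7778.

-417.7778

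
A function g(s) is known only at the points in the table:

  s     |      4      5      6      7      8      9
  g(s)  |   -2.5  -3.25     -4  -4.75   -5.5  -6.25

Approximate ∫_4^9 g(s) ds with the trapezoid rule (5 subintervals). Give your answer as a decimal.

-21.875

Δs = 1.
T_5 = (1/2)·[(-2.5) + 2·(-3.25) + 2·(-4) + 2·(-4.75) + 2·(-5.5) + (-6.25)] = -21.875.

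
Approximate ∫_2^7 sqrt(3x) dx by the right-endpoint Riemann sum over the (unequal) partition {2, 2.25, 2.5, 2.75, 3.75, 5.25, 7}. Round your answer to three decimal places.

Subinterval widths: 0.25, 0.25, 0.25, 1, 1.5, 1.75.
Right endpoints: 2.25, 2.5, 2.75, 3.75, 5.25, 7.
f(2.25) ≈ 2.598, f(2.5) ≈ 2.739, f(2.75) ≈ 2.872, f(3.75) ≈ 3.354, f(5.25) ≈ 3.969, f(7) ≈ 4.583.
Sum = Σ Δx_i · f(x_i).
Sum ≈ 19.379.

19.379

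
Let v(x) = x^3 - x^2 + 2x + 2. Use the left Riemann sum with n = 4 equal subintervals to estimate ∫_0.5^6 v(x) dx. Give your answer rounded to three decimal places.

Δx = (6 − 0.5)/4 = 1.375.
Left endpoints: 0.5, 1.875, 3.25, 4.625.
v(0.5) = 2.875, v(1.875) = 4519/512, v(3.25) = 32.265625, v(4.625) = 45461/512.
Sum = Δx · [v(0.5) + v(1.875) + v(3.25) + v(4.625)].
Sum ≈ 182.542.

182.542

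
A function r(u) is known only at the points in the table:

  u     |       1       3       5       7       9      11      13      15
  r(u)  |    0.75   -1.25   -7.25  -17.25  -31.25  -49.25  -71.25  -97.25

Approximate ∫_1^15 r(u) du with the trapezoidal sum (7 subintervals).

-451.5

Δu = 2.
T_7 = (2/2)·[0.75 + 2·(-1.25) + 2·(-7.25) + 2·(-17.25) + 2·(-31.25) + 2·(-49.25) + 2·(-71.25) + (-97.25)] = -451.5.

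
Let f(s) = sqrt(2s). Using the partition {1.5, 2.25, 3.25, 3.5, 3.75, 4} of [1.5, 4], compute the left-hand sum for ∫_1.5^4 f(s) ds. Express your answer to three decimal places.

5.404

Subinterval widths: 0.75, 1, 0.25, 0.25, 0.25.
Left endpoints: 1.5, 2.25, 3.25, 3.5, 3.75.
f(1.5) ≈ 1.732, f(2.25) ≈ 2.121, f(3.25) ≈ 2.550, f(3.5) ≈ 2.646, f(3.75) ≈ 2.739.
Sum = Σ Δs_i · f(s_i).
Sum ≈ 5.404.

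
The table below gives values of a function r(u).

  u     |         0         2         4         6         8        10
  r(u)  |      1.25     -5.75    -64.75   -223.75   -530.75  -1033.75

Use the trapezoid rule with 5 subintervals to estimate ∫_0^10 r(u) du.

-2682.5

Δu = 2.
T_5 = (2/2)·[1.25 + 2·(-5.75) + 2·(-64.75) + 2·(-223.75) + 2·(-530.75) + (-1033.75)] = -2682.5.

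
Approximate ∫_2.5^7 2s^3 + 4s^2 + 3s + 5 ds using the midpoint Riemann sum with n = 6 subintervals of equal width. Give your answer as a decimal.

1697.23828125

Δs = (7 − 2.5)/6 = 0.75.
Midpoints: 2.875, 3.625, 4.375, 5.125, 5.875, 6.625.
f(2.875) = 94.21484375, f(3.625) = 163.70703125, f(4.375) = 262.16796875, f(5.125) = 394.66015625, f(5.875) = 566.24609375, f(6.625) = 781.98828125.
Sum = Δs · [f(2.875) + f(3.625) + f(4.375) + ...].
Sum = 1697.23828125.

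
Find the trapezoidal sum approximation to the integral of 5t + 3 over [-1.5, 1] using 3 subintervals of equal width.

4.375

Δt = (1 − (-1.5))/3 = 5/6.
f(-1.5) = -4.5, f(-2/3) = -1/3, f(1/6) = 23/6, f(1) = 8.
T_3 = (Δt/2)·[f(t_0) + 2f(t_1) + 2f(t_2) + f(t_3)].
Sum = 4.375.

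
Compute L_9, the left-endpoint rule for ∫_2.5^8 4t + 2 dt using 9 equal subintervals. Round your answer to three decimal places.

Δt = (8 − 2.5)/9 = 11/18.
Left endpoints: 2.5, 28/9, 67/18, 13/3, 89/18, 50/9, 37/6, 61/9, 133/18.
f(2.5) = 12, f(28/9) = 130/9, f(67/18) = 152/9, f(13/3) = 58/3, f(89/18) = 196/9, f(50/9) = 218/9, f(37/6) = 80/3, f(61/9) = 262/9, f(133/18) = 284/9.
Sum = Δt · [f(2.5) + f(28/9) + f(67/18) + ...].
Sum ≈ 119.778.

119.778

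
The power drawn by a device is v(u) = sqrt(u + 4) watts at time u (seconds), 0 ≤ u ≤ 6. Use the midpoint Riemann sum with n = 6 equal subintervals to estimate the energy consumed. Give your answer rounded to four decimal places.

15.7523

Δu = (6 − 0)/6 = 1.
Midpoints: 0.5, 1.5, 2.5, 3.5, 4.5, 5.5.
v(0.5) ≈ 2.1213, v(1.5) ≈ 2.3452, v(2.5) ≈ 2.5495, v(3.5) ≈ 2.7386, v(4.5) ≈ 2.9155, v(5.5) ≈ 3.0822.
Sum = Δu · [v(0.5) + v(1.5) + v(2.5) + ...].
Sum ≈ 15.7523.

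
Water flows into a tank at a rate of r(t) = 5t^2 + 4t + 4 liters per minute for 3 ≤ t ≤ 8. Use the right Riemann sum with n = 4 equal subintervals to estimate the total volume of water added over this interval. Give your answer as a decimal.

1129.21875

Δt = (8 − 3)/4 = 1.25.
Right endpoints: 4.25, 5.5, 6.75, 8.
r(4.25) = 111.3125, r(5.5) = 177.25, r(6.75) = 258.8125, r(8) = 356.
Sum = Δt · [r(4.25) + r(5.5) + r(6.75) + r(8)].
Sum = 1129.21875.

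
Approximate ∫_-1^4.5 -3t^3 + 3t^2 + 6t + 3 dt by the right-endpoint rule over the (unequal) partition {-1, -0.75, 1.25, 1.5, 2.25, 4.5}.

-391.59375

Subinterval widths: 0.25, 2, 0.25, 0.75, 2.25.
Right endpoints: -0.75, 1.25, 1.5, 2.25, 4.5.
f(-0.75) = 1.453125, f(1.25) = 9.328125, f(1.5) = 8.625, f(2.25) = -2.484375, f(4.5) = -182.625.
Sum = Σ Δt_i · f(t_i).
Sum = -391.59375.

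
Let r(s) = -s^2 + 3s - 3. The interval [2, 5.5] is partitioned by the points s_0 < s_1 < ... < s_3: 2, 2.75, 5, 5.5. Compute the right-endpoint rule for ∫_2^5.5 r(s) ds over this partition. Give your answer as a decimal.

Subinterval widths: 0.75, 2.25, 0.5.
Right endpoints: 2.75, 5, 5.5.
r(2.75) = -2.3125, r(5) = -13, r(5.5) = -16.75.
Sum = Σ Δs_i · r(s_i).
Sum = -39.359375.

-39.359375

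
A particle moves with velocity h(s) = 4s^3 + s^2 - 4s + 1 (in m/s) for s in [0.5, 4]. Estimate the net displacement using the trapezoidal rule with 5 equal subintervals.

Δs = (4 − 0.5)/5 = 0.7.
h(0.5) = -0.25, h(1.2) = 4.552, h(1.9) = 24.446, h(2.6) = 67.664, h(3.3) = 142.438, h(4) = 257.
T_5 = (Δs/2)·[h(s_0) + 2h(s_1) + ... + 2h(s_{4}) + h(s_5)].
Sum = 257.2325.

257.2325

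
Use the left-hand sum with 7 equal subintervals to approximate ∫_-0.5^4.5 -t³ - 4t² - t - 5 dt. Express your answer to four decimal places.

-200.4719

Δt = (4.5 − (-0.5))/7 = 5/7.
Left endpoints: -0.5, 3/14, 13/14, 23/14, 33/14, 43/14, 53/14.
f(-0.5) = -5.375, f(3/14) = -14839/2744, f(13/14) = -27929/2744, f(23/14) = -60019/2744, f(33/14) = -117109/2744, f(43/14) = -205199/2744, f(53/14) = -330289/2744.
Sum = Δt · [f(-0.5) + f(3/14) + f(13/14) + ...].
Sum ≈ -200.4719.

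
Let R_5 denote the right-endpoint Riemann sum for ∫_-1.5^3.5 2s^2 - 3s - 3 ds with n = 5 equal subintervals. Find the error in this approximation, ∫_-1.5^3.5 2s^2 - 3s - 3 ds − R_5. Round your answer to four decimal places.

Exact integral: ∫_-1.5^3.5 f(s) ds ≈ 0.833333.
R_5 = 5.
Error ≈ 0.833333 − 5 ≈ -4.1667.

-4.1667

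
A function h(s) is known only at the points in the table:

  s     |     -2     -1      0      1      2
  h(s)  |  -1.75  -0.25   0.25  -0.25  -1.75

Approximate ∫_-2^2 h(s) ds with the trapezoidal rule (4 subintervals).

Δs = 1.
T_4 = (1/2)·[(-1.75) + 2·(-0.25) + 2·0.25 + 2·(-0.25) + (-1.75)] = -2.

-2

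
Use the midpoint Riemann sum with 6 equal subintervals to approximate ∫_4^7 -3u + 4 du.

Δu = (7 − 4)/6 = 0.5.
Midpoints: 4.25, 4.75, 5.25, 5.75, 6.25, 6.75.
f(4.25) = -8.75, f(4.75) = -10.25, f(5.25) = -11.75, f(5.75) = -13.25, f(6.25) = -14.75, f(6.75) = -16.25.
Sum = Δu · [f(4.25) + f(4.75) + f(5.25) + ...].
Sum = -37.5.

-37.5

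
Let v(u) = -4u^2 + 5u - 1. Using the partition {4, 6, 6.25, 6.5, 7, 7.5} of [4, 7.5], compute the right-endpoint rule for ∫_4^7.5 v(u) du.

Subinterval widths: 2, 0.25, 0.25, 0.5, 0.5.
Right endpoints: 6, 6.25, 6.5, 7, 7.5.
v(6) = -115, v(6.25) = -126, v(6.5) = -137.5, v(7) = -162, v(7.5) = -188.5.
Sum = Σ Δu_i · v(u_i).
Sum = -471.125.

-471.125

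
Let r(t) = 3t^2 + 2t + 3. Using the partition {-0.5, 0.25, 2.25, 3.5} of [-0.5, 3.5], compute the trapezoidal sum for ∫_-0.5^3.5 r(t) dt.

Subinterval widths: 0.75, 2, 1.25.
r(-0.5) = 2.75, r(0.25) = 3.6875, r(2.25) = 22.6875, r(3.5) = 46.75.
On each subinterval the trapezoid contributes (Δt_i/2)·[r(t_{i-1}) + r(t_i)].
Sum = 72.1875.

72.1875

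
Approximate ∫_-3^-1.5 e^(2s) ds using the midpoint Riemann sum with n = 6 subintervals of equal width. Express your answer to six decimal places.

Δs = (-1.5 − (-3))/6 = 0.25.
Midpoints: -2.875, -2.625, -2.375, -2.125, -1.875, -1.625.
f(-2.875) ≈ 0.003183, f(-2.625) ≈ 0.005248, f(-2.375) ≈ 0.008652, f(-2.125) ≈ 0.014264, f(-1.875) ≈ 0.023518, f(-1.625) ≈ 0.038774.
Sum = Δs · [f(-2.875) + f(-2.625) + f(-2.375) + ...].
Sum ≈ 0.023410.

0.023410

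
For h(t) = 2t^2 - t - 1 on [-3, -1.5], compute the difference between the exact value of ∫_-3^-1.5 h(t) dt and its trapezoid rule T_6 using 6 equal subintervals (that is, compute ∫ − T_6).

-0.03125

Exact integral: ∫_-3^-1.5 h(t) dt = 17.625.
T_6 = 17.65625.
Error = 17.625 − 17.65625 = -0.03125.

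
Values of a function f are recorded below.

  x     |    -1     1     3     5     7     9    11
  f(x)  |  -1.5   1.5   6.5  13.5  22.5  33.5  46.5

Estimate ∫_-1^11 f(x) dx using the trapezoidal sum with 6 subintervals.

Δx = 2.
T_6 = (2/2)·[(-1.5) + 2·1.5 + 2·6.5 + 2·13.5 + 2·22.5 + 2·33.5 + 46.5] = 200.

200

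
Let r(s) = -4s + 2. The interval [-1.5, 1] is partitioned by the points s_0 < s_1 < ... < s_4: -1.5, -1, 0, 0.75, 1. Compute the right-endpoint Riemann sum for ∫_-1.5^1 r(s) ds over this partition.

Subinterval widths: 0.5, 1, 0.75, 0.25.
Right endpoints: -1, 0, 0.75, 1.
r(-1) = 6, r(0) = 2, r(0.75) = -1, r(1) = -2.
Sum = Σ Δs_i · r(s_i).
Sum = 3.75.

3.75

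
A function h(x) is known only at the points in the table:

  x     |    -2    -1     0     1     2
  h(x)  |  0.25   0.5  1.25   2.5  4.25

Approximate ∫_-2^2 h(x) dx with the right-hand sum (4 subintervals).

Δx = 1.
Sum = 1·[0.5 + 1.25 + 2.5 + 4.25] = 8.5.

8.5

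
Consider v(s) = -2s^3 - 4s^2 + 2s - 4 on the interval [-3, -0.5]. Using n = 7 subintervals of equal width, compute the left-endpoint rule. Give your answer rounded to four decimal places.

-11.3138

Δs = (-0.5 − (-3))/7 = 5/14.
Left endpoints: -3, -37/14, -16/7, -27/14, -11/7, -17/14, -6/7.
v(-3) = 8, v(-37/14) = -419/1372, v(-16/7) = -1916/343, v(-27/14) = -11509/1372, v(-11/7) = -3176/343, v(-17/14) = -11999/1372, v(-6/7) = -2536/343.
Sum = Δs · [v(-3) + v(-37/14) + v(-16/7) + ...].
Sum ≈ -11.3138.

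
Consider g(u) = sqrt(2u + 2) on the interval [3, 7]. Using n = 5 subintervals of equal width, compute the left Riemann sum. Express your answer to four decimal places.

13.3167

Δu = (7 − 3)/5 = 0.8.
Left endpoints: 3, 3.8, 4.6, 5.4, 6.2.
g(3) ≈ 2.8284, g(3.8) ≈ 3.0984, g(4.6) ≈ 3.3466, g(5.4) ≈ 3.5777, g(6.2) ≈ 3.7947.
Sum = Δu · [g(3) + g(3.8) + g(4.6) + g(5.4) + g(6.2)].
Sum ≈ 13.3167.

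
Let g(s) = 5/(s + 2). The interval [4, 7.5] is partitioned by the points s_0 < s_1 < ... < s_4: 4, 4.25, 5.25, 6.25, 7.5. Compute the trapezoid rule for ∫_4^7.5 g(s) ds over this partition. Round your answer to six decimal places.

2.304587

Subinterval widths: 0.25, 1, 1, 1.25.
g(4) = 5/6, g(4.25) = 0.8, g(5.25) = 20/29, g(6.25) = 20/33, g(7.5) = 10/19.
On each subinterval the trapezoid contributes (Δs_i/2)·[g(s_{i-1}) + g(s_i)].
Sum ≈ 2.304587.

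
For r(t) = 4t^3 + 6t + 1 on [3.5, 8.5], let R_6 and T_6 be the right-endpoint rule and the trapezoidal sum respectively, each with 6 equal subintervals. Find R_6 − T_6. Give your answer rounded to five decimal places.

964.58333

R_6 = 6261.25.
T_6 ≈ 5296.6666667.
R_6 − T_6 ≈ 964.58333.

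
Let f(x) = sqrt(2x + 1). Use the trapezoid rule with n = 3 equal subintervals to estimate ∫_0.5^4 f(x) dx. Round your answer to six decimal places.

Δx = (4 − 0.5)/3 = 7/6.
f(0.5) ≈ 1.414214, f(5/3) ≈ 2.081666, f(17/6) ≈ 2.581989, f(4) ≈ 3.000000.
T_3 = (Δx/2)·[f(x_0) + 2f(x_1) + 2f(x_2) + f(x_3)].
Sum ≈ 8.015889.

8.015889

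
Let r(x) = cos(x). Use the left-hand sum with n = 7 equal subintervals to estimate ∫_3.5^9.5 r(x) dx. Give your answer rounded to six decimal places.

Δx = (9.5 − 3.5)/7 = 6/7.
Left endpoints: 3.5, 61/14, 73/14, 85/14, 97/14, 109/14, 121/14.
r(3.5) ≈ -0.936457, r(61/14) ≈ -0.347821, r(73/14) ≈ 0.481089, r(85/14) ≈ 0.977663, r(97/14) ≈ 0.798868, r(109/14) ≈ 0.068214, r(121/14) ≈ -0.709561.
Sum = Δx · [r(3.5) + r(61/14) + r(73/14) + ...].
Sum ≈ 0.284567.

0.284567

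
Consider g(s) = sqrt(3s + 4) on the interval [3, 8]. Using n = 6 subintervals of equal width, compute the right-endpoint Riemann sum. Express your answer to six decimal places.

23.203687

Δs = (8 − 3)/6 = 5/6.
Right endpoints: 23/6, 14/3, 5.5, 19/3, 43/6, 8.
g(23/6) ≈ 3.937004, g(14/3) ≈ 4.242641, g(5.5) ≈ 4.527693, g(19/3) ≈ 4.795832, g(43/6) ≈ 5.049752, g(8) ≈ 5.291503.
Sum = Δs · [g(23/6) + g(14/3) + g(5.5) + ...].
Sum ≈ 23.203687.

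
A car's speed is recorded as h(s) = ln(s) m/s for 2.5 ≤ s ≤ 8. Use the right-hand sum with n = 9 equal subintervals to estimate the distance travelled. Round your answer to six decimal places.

Δs = (8 − 2.5)/9 = 11/18.
Right endpoints: 28/9, 67/18, 13/3, 89/18, 50/9, 37/6, 61/9, 133/18, 8.
h(28/9) ≈ 1.134980, h(67/18) ≈ 1.314321, h(13/3) ≈ 1.466337, h(89/18) ≈ 1.598265, h(50/9) ≈ 1.714798, h(37/6) ≈ 1.819158, h(61/9) ≈ 1.913649, h(133/18) ≈ 1.999977, h(8) ≈ 2.079442.
Sum = Δs · [h(28/9) + h(67/18) + h(13/3) + ...].
Sum ≈ 9.191678.

9.191678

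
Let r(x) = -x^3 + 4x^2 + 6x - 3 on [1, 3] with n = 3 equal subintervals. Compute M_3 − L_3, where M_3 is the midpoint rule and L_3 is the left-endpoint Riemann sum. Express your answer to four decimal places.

6.4444

M_3 ≈ 32.814815.
L_3 ≈ 26.370370.
M_3 − L_3 ≈ 6.4444.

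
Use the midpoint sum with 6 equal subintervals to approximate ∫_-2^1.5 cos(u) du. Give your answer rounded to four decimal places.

Δu = (1.5 − (-2))/6 = 7/12.
Midpoints: -41/24, -1.125, -13/24, 1/24, 0.625, 29/24.
f(-41/24) ≈ -0.1371, f(-1.125) ≈ 0.4312, f(-13/24) ≈ 0.8569, f(1/24) ≈ 0.9991, f(0.625) ≈ 0.8110, f(29/24) ≈ 0.3546.
Sum = Δu · [f(-41/24) + f(-1.125) + f(-13/24) + ...].
Sum ≈ 1.9341.

1.9341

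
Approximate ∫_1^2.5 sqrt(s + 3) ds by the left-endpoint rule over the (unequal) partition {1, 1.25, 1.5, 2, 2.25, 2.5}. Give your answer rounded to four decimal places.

3.2079

Subinterval widths: 0.25, 0.25, 0.5, 0.25, 0.25.
Left endpoints: 1, 1.25, 1.5, 2, 2.25.
f(1) ≈ 2.0000, f(1.25) ≈ 2.0616, f(1.5) ≈ 2.1213, f(2) ≈ 2.2361, f(2.25) ≈ 2.2913.
Sum = Σ Δs_i · f(s_i).
Sum ≈ 3.2079.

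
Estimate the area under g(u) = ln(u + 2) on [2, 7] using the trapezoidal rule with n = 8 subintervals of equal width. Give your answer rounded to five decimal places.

9.22533

Δu = (7 − 2)/8 = 0.625.
g(2) ≈ 1.38629, g(2.625) ≈ 1.53148, g(3.25) ≈ 1.65823, g(3.875) ≈ 1.77071, g(4.5) ≈ 1.87180, g(5.125) ≈ 1.96361, g(5.75) ≈ 2.04769, g(6.375) ≈ 2.12525, g(7) ≈ 2.19722.
T_8 = (Δu/2)·[g(u_0) + 2g(u_1) + ... + 2g(u_{7}) + g(u_8)].
Sum ≈ 9.22533.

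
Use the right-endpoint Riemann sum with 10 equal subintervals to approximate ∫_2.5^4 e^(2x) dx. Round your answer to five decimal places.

1639.31942

Δx = (4 − 2.5)/10 = 0.15.
Right endpoints: 2.65, 2.8, 2.95, 3.1, 3.25, 3.4, 3.55, 3.7, 3.85, 4.
f(2.65) ≈ 200.33681, f(2.8) ≈ 270.42641, f(2.95) ≈ 365.03747, f(3.1) ≈ 492.74904, f(3.25) ≈ 665.14163, f(3.4) ≈ 897.84729, f(3.55) ≈ 1211.96707, f(3.7) ≈ 1635.98443, f(3.85) ≈ 2208.34799, f(4) ≈ 2980.95799.
Sum = Δx · [f(2.65) + f(2.8) + f(2.95) + ...].
Sum ≈ 1639.31942.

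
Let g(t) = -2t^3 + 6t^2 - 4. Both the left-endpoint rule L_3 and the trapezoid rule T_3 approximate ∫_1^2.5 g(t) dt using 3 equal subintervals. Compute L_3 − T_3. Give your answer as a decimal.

L_3 = 3.375.
T_3 = 3.9375.
L_3 − T_3 = -0.5625.

-0.5625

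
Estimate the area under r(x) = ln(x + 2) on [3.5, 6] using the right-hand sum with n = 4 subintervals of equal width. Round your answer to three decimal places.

Δx = (6 − 3.5)/4 = 0.625.
Right endpoints: 4.125, 4.75, 5.375, 6.
r(4.125) ≈ 1.812, r(4.75) ≈ 1.910, r(5.375) ≈ 1.998, r(6) ≈ 2.079.
Sum = Δx · [r(4.125) + r(4.75) + r(5.375) + r(6)].
Sum ≈ 4.875.

4.875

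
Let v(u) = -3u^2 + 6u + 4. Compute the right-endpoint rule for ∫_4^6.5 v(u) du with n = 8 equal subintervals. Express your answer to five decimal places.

Δu = (6.5 − 4)/8 = 0.3125.
Right endpoints: 4.3125, 4.625, 4.9375, 5.25, 5.5625, 5.875, 6.1875, 6.5.
v(4.3125) = -25.91796875, v(4.625) = -32.421875, v(4.9375) = -39.51171875, v(5.25) = -47.1875, v(5.5625) = -55.44921875, v(5.875) = -64.296875, v(6.1875) = -73.73046875, v(6.5) = -83.75.
Sum = Δu · [v(4.3125) + v(4.625) + v(4.9375) + ...].
Sum ≈ -131.95801.

-131.95801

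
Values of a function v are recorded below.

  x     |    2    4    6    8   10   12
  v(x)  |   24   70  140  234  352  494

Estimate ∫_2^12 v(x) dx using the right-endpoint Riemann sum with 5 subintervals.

2580

Δx = 2.
Sum = 2·[70 + 140 + 234 + 352 + 494] = 2580.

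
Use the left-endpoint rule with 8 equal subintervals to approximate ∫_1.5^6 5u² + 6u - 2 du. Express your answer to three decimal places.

Δu = (6 − 1.5)/8 = 0.5625.
Left endpoints: 1.5, 2.0625, 2.625, 3.1875, 3.75, 4.3125, 4.875, 5.4375.
f(1.5) = 18.25, f(2.0625) = 31.64453125, f(2.625) = 48.203125, f(3.1875) = 67.92578125, f(3.75) = 90.8125, f(4.3125) = 116.86328125, f(4.875) = 146.078125, f(5.4375) = 178.45703125.
Sum = Δu · [f(1.5) + f(2.0625) + f(2.625) + ...].
Sum ≈ 392.757.

392.757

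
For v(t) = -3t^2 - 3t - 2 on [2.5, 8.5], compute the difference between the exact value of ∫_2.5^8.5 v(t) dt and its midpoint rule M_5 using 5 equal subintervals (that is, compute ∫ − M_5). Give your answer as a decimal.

Exact integral: ∫_2.5^8.5 v(t) dt = -709.5.
M_5 = -707.34.
Error = -709.5 − (-707.34) = -2.16.

-2.16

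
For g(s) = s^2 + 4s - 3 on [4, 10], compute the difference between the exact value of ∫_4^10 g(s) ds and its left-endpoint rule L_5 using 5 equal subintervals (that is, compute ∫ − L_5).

Exact integral: ∫_4^10 g(s) ds = 462.
L_5 = 398.64.
Error = 462 − 398.64 = 63.36.

63.36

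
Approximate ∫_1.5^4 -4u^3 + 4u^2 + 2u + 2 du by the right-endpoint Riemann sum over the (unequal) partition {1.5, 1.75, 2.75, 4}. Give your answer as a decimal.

Subinterval widths: 0.25, 1, 1.25.
Right endpoints: 1.75, 2.75, 4.
f(1.75) = -3.6875, f(2.75) = -45.4375, f(4) = -182.
Sum = Σ Δu_i · f(u_i).
Sum = -273.859375.

-273.859375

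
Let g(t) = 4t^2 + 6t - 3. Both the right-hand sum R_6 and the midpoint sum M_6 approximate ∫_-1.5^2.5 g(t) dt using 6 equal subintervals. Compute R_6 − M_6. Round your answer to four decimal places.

15.1111

R_6 ≈ 39.851852.
M_6 ≈ 24.740741.
R_6 − M_6 ≈ 15.1111.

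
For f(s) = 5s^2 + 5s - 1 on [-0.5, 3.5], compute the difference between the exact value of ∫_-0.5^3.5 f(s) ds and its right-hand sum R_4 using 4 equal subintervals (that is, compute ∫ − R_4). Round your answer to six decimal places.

Exact integral: ∫_-0.5^3.5 f(s) ds ≈ 97.66666667.
R_4 = 141.
Error ≈ 97.66666667 − 141 ≈ -43.333333.

-43.333333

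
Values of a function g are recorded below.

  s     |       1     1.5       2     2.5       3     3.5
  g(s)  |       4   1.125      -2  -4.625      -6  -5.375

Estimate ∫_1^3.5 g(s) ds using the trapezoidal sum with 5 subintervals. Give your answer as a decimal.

-6.09375

Δs = 0.5.
T_5 = (0.5/2)·[4 + 2·1.125 + 2·(-2) + 2·(-4.625) + 2·(-6) + (-5.375)] = -6.09375.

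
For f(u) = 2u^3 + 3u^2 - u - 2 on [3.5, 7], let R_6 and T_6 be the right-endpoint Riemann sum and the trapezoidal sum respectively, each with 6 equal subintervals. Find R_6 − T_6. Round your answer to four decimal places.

R_6 ≈ 1613.275174.
T_6 ≈ 1407.066840.
R_6 − T_6 ≈ 206.2083.

206.2083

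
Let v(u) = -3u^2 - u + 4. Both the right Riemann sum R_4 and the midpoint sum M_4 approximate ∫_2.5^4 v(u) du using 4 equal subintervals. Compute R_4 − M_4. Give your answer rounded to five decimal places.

-5.92383

R_4 = -53.12109375.
M_4 ≈ -47.1972656.
R_4 − M_4 ≈ -5.92383.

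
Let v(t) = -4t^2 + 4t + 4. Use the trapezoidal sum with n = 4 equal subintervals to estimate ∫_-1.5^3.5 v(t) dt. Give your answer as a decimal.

-26.875

Δt = (3.5 − (-1.5))/4 = 1.25.
v(-1.5) = -11, v(-0.25) = 2.75, v(1) = 4, v(2.25) = -7.25, v(3.5) = -31.
T_4 = (Δt/2)·[v(t_0) + 2v(t_1) + 2v(t_2) + 2v(t_3) + v(t_4)].
Sum = -26.875.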